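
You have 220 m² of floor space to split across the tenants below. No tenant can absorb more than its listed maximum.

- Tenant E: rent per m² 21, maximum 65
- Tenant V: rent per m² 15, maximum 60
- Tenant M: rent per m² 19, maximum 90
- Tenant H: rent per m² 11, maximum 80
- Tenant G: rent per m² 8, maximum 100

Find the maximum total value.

Rank by rent per m²: Tenant E 21 > Tenant M 19 > Tenant V 15 > Tenant H 11 > Tenant G 8.
Tenant E takes 65 to reach its cap of 65 ; 155 left.
Tenant M takes 90 to reach its cap of 90 ; 65 left.
Give Tenant V 60 to hit its cap of 60 ; 5 left.
Tenant H: +5 (room for 80) → 5. Pool exhausted.
Total = 21×65 + 15×60 + 19×90 + 11×5 = 4030.

4030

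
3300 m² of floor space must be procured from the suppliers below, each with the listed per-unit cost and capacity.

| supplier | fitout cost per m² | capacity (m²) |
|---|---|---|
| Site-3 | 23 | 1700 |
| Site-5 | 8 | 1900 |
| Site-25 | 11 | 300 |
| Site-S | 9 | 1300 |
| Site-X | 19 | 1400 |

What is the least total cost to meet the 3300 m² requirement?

28000

Use suppliers in increasing cost order.
Site-5 at 8: take all 1900 m² ; 1400 still needed.
Site-S at 9: take all 1300 m² ; 100 still needed.
Take 100 from Site-25 at 11 to finish.
Site-X, Site-3: unused.
Cost = 1900×8 + 1300×9 + 100×11 = 28000.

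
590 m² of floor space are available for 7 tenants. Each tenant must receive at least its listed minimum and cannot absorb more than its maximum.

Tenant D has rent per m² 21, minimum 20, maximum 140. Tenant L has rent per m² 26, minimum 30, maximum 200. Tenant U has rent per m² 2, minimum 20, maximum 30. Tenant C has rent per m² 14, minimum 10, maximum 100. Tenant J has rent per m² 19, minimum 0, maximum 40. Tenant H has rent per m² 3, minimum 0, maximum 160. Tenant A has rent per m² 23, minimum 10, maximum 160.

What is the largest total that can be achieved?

13040

Meeting every minimum uses 20+30+20+10+0+0+10 = 90 m², leaving 500.
Rank by rent per m²: Tenant L 26 > Tenant A 23 > Tenant D 21 > Tenant J 19 > Tenant C 14 > Tenant H 3 > Tenant U 2.
Tenant L: +170 to 200 (cap) — 330 left.
Tenant A takes 150 more to reach its cap of 160 — 180 left.
Tenant D takes 120 more to reach its cap of 140 — 60 left.
Tenant J takes 40 more to reach its cap of 40 — 20 left.
Tenant C: +20 (room for 90) → 30. Pool exhausted.
Total = 21×140 + 26×200 + 2×20 + 14×30 + 19×40 + 23×160 = 13040.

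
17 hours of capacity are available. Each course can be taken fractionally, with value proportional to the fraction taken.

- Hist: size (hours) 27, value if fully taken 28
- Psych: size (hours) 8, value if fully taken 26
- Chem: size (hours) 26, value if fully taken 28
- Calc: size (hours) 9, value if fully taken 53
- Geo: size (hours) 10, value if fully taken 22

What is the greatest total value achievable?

Best value per unit of size first: Calc 53/9≈5.89, Psych 26/8≈3.25, Geo 22/10≈2.2, Chem 28/26≈1.08, Hist 28/27≈1.04.
Take all of Calc (9 hours, value 53) → 8 hours left.
Take all of Psych (8 hours, value 26) → 0 hours left.
Total value = 79.

79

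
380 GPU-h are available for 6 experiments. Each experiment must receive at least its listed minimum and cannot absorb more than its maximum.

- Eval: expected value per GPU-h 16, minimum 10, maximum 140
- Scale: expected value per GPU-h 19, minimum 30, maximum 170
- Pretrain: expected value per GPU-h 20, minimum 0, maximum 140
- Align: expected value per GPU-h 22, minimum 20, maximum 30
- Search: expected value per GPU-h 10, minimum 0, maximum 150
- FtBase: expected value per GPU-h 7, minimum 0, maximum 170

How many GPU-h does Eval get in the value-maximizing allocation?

Meeting every minimum uses 10+30+0+20+0+0 = 60 GPU-h, leaving 320.
Rank by expected value per GPU-h: Align 22 > Pretrain 20 > Scale 19 > Eval 16 > Search 10 > FtBase 7.
Align: +10 to 30 (cap) → 310 left.
Give Pretrain 140 more to hit its cap of 140 → 170 left.
Give Scale 140 more to hit its cap of 170 → 30 left.
Eval: +30 (room for 130) → 40. Pool exhausted.

40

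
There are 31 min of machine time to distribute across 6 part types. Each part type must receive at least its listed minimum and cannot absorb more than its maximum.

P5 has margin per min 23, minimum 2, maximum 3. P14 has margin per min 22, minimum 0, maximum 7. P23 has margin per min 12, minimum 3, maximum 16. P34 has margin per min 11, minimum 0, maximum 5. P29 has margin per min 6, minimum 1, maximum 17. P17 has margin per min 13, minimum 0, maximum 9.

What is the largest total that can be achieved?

Meeting every minimum uses 2+0+3+0+1+0 = 6 min, leaving 25.
Order the part types by margin per min: P5 23 > P14 22 > P17 13 > P23 12 > P34 11 > P29 6.
P5 takes 1 more to reach its cap of 3 ; 24 left.
P14: +7 to 7 (cap) ; 17 left.
P17: +9 to 9 (cap) ; 8 left.
P23 has room for 13 more but only 8 remain, so it gets 11.
Total = 23×3 + 22×7 + 12×11 + 6×1 + 13×9 = 478.

478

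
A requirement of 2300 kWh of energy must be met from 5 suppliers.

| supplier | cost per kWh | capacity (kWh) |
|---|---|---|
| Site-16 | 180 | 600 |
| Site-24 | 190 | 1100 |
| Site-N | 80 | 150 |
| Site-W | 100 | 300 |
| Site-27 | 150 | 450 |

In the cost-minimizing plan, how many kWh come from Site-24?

Cheapest first:
Take 150 from Site-N at 80 ; need 2150 more.
Take 300 from Site-W at 100 ; need 1850 more.
Take 450 from Site-27 at 150 ; need 1400 more.
Site-16 (180): use full 600 ; 800 kWh to go.
Site-24 (190): take the remaining 800 ; done.

800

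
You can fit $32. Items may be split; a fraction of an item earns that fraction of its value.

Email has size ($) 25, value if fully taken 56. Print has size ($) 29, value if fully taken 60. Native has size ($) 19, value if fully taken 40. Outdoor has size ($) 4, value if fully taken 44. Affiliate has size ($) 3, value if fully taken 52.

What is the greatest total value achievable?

152

Rank by value-to-size ratio: Affiliate 52/3≈17.3, Outdoor 44/4≈11, Email 56/25≈2.24, Native 40/19≈2.11, Print 60/29≈2.07.
Take all of Affiliate (3 $, value 52) → 29 $ left.
All 4 $ of Outdoor fit (value 44) → 25 remain.
Take all of Email (25 $, value 56) → 0 $ left.
Total value = 152.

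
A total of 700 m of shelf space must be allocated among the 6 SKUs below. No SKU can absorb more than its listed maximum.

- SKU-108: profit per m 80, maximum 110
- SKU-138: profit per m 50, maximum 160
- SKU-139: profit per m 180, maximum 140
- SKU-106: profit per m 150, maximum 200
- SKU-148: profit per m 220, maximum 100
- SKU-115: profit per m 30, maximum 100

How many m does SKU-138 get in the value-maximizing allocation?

Highest profit per m first: SKU-148 220 > SKU-139 180 > SKU-106 150 > SKU-108 80 > SKU-138 50 > SKU-115 30.
SKU-148: +100 to 100 (cap) ; 600 left.
SKU-139: +140 to 140 (cap) ; 460 left.
SKU-106 takes 200 to reach its cap of 200 ; 260 left.
Give SKU-108 110 to hit its cap of 110 ; 150 left.
SKU-138 has room for 160 but only 150 remain, so it gets 150.

150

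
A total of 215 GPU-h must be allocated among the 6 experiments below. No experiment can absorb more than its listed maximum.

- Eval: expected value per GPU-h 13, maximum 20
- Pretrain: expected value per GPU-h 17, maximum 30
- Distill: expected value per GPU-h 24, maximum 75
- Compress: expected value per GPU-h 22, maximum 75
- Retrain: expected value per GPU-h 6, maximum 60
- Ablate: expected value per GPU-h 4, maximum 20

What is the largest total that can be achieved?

4310

Highest expected value per GPU-h first: Distill 24 > Compress 22 > Pretrain 17 > Eval 13 > Retrain 6 > Ablate 4.
Give Distill 75 to hit its cap of 75 ; 140 left.
Give Compress 75 to hit its cap of 75 ; 65 left.
Give Pretrain 30 to hit its cap of 30 ; 35 left.
Eval: +20 to 20 (cap) ; 15 left.
Only 15 left; Retrain takes them to reach 15.
Total = 13×20 + 17×30 + 24×75 + 22×75 + 6×15 = 4310.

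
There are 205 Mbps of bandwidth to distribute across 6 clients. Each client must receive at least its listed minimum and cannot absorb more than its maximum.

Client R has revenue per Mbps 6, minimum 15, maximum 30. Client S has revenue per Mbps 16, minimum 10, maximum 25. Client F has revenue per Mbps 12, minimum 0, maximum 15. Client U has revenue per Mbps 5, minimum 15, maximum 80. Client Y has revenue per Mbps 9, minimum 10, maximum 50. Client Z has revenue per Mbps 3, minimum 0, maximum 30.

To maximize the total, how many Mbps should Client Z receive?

5

Meeting every minimum uses 15+10+0+15+10+0 = 50 Mbps, leaving 155.
Order the clients by revenue per Mbps: Client S 16 > Client F 12 > Client Y 9 > Client R 6 > Client U 5 > Client Z 3.
Give Client S 15 more to hit its cap of 25 → 140 left.
Give Client F 15 more to hit its cap of 15 → 125 left.
Client Y: +40 to 50 (cap) → 85 left.
Client R takes 15 more to reach its cap of 30 → 70 left.
Client U: +65 to 80 (cap) → 5 left.
Client Z: +5 (room for 30) → 5. Pool exhausted.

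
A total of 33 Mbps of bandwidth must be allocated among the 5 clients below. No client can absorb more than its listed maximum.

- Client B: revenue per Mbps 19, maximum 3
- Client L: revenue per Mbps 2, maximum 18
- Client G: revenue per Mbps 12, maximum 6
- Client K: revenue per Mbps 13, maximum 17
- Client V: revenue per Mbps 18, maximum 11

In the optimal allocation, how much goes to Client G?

Rank by revenue per Mbps: Client B 19 > Client V 18 > Client K 13 > Client G 12 > Client L 2.
Client B: +3 to 3 (cap) ; 30 left.
Give Client V 11 to hit its cap of 11 ; 19 left.
Give Client K 17 to hit its cap of 17 ; 2 left.
Client G: +2 (room for 6) → 2. Pool exhausted.

2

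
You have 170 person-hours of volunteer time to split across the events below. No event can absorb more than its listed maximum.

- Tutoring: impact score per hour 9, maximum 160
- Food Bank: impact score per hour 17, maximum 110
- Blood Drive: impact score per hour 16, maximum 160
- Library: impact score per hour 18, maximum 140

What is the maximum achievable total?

3030

Highest impact score per hour first: Library 18 > Food Bank 17 > Blood Drive 16 > Tutoring 9.
Library: +140 to 140 (cap) ; 30 left.
Food Bank has room for 110 but only 30 remain, so it gets 30.
Total = 17×30 + 18×140 = 3030.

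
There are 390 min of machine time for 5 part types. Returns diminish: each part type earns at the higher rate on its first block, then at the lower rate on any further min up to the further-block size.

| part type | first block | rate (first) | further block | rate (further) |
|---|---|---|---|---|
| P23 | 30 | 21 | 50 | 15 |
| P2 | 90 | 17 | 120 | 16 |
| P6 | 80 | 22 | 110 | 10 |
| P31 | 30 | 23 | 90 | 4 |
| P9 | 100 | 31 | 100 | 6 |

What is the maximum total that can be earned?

Rank every tier by rate: P9/tier1 31 > P31/tier1 23 > P6/tier1 22 > P23/tier1 21 > P2/tier1 17 > P2/tier2 16 > P23/tier2 15 > P6/tier2 10 > P9/tier2 6 > P31/tier2 4.
P9 tier1 at 31: fill all 100 — 290 left.
P31 tier1 at 23: fill all 30 — 260 left.
P6 tier1 at 22: fill all 80 — 180 left.
P23 tier1 at 21: fill all 30 — 150 left.
P2/tier1 (17): +90 — 60 left.
60 remain; put them into P2 tier2 at 16.
Total = 31×100 + 23×30 + 22×80 + 21×30 + 17×90 + 16×60 = 8670.

8670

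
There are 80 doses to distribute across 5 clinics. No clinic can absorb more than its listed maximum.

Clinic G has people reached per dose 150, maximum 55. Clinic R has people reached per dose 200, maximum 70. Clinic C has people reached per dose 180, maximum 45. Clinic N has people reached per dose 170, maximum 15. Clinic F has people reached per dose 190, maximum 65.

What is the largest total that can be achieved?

Highest people reached per dose first: Clinic R 200 > Clinic F 190 > Clinic C 180 > Clinic N 170 > Clinic G 150.
Clinic R takes 70 to reach its cap of 70 — 10 left.
Only 10 left; Clinic F takes them to reach 10.
Total = 200×70 + 190×10 = 15900.

15900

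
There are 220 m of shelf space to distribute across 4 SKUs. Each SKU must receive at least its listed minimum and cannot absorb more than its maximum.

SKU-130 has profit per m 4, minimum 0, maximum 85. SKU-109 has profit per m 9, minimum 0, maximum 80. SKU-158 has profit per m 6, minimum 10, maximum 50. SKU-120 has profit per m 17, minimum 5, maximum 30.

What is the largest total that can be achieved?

1770

Meeting every minimum uses 0+0+10+5 = 15 m, leaving 205.
Highest profit per m first: SKU-120 17 > SKU-109 9 > SKU-158 6 > SKU-130 4.
SKU-120 takes 25 more to reach its cap of 30 ; 180 left.
Give SKU-109 80 more to hit its cap of 80 ; 100 left.
SKU-158 takes 40 more to reach its cap of 50 ; 60 left.
SKU-130: +60 (room for 85) → 60. Pool exhausted.
Total = 4×60 + 9×80 + 6×50 + 17×30 = 1770.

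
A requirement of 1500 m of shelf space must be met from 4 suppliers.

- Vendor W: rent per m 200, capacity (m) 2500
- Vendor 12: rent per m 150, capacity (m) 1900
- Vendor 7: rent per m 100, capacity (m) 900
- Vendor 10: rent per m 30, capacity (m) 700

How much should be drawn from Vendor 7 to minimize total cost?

800

Cheapest first:
Vendor 10 (30): use full 700 — 800 m to go.
Vendor 7 (100): take the remaining 800 — done.
Vendor 12, Vendor W: unused.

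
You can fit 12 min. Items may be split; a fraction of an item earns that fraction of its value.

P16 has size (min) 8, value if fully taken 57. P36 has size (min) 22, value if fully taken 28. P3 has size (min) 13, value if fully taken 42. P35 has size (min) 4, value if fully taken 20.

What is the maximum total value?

77

Sort by value density: P16 57/8≈7.12, P35 20/4≈5, P3 42/13≈3.23, P36 28/22≈1.27.
All 8 min of P16 fit (value 57) — 4 remain.
P35: take in full, 4 min for value 20 — 0 left.
Total value = 77.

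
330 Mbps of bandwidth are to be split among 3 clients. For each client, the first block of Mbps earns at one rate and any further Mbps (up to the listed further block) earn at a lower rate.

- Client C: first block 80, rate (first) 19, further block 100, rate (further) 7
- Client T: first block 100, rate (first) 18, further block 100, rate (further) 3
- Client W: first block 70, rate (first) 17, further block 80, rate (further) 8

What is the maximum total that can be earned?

5150

Treat each block as its own option and order by rate: Client C/T1 19 > Client T/T1 18 > Client W/T1 17 > Client W/T2 8 > Client C/T2 7 > Client T/T2 3.
Client C/T1 (19): +80 — 250 left.
Client T/T1 (18): +100 — 150 left.
Fill Client W T1 block (70 at 17) — 80 left.
Client W/T2 (8): +80 — 0 left.
Total = 19×80 + 18×100 + 17×70 + 8×80 = 5150.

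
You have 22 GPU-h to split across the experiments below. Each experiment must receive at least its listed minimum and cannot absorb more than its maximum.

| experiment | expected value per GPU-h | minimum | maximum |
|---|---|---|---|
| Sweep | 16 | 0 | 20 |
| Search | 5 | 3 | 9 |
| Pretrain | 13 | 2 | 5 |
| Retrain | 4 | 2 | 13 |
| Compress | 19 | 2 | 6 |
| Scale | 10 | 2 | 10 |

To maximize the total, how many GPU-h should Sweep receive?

Meeting every minimum uses 0+3+2+2+2+2 = 11 GPU-h, leaving 11.
Order the experiments by expected value per GPU-h: Compress 19 > Sweep 16 > Pretrain 13 > Scale 10 > Search 5 > Retrain 4.
Compress takes 4 more to reach its cap of 6 — 7 left.
Only 7 left; Sweep takes them to reach 7.

7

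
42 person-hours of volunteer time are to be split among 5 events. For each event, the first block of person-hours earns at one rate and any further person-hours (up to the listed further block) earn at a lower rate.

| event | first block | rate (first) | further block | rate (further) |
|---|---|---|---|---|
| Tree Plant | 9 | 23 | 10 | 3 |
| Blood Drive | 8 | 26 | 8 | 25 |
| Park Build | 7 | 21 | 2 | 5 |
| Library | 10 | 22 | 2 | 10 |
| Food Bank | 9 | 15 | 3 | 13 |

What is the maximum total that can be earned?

Order all 10 blocks by rate: Blood Drive/T1 26 > Blood Drive/T2 25 > Tree Plant/T1 23 > Library/T1 22 > Park Build/T1 21 > Food Bank/T1 15 > Food Bank/T2 13 > Library/T2 10 > Park Build/T2 5 > Tree Plant/T2 3.
Fill Blood Drive T1 block (8 at 26) ; 34 left.
Fill Blood Drive T2 block (8 at 25) ; 26 left.
Tree Plant/T1 (23): +9 ; 17 left.
Library T1 at 22: fill all 10 ; 7 left.
Park Build/T1 (21): +7 ; 0 left.
Total = 26×8 + 25×8 + 23×9 + 22×10 + 21×7 = 982.

982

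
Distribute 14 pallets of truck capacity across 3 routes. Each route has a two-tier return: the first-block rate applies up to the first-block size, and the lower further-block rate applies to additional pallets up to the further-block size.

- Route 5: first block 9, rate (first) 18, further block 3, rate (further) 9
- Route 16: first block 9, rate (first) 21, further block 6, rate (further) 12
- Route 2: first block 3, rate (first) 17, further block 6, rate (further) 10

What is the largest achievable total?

279

Rank every tier by rate: Route 16/T1 21 > Route 5/T1 18 > Route 2/T1 17 > Route 16/T2 12 > Route 2/T2 10 > Route 5/T2 9.
Fill Route 16 T1 block (9 at 21) — 5 left.
Route 5/T1: +5 of 9 at 18; pool empty.
Total = 21×9 + 18×5 = 279.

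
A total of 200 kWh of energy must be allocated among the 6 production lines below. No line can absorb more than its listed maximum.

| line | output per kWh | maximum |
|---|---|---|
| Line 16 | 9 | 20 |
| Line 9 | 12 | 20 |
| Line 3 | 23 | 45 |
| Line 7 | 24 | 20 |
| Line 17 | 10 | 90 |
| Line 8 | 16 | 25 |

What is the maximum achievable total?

3055

Order the production lines by output per kWh: Line 7 24 > Line 3 23 > Line 8 16 > Line 9 12 > Line 17 10 > Line 16 9.
Line 7 takes 20 to reach its cap of 20 ; 180 left.
Line 3: +45 to 45 (cap) ; 135 left.
Line 8 takes 25 to reach its cap of 25 ; 110 left.
Line 9: +20 to 20 (cap) ; 90 left.
Give Line 17 90 to hit its cap of 90 ; 0 left.
Total = 12×20 + 23×45 + 24×20 + 10×90 + 16×25 = 3055.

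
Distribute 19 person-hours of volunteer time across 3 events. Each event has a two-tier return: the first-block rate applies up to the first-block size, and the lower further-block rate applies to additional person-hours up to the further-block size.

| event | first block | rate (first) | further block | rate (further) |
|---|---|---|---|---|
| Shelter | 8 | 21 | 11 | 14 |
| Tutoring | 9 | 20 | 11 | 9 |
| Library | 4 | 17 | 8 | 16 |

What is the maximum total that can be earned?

Treat each block as its own option and order by rate: Shelter/first 21 > Tutoring/first 20 > Library/first 17 > Library/second 16 > Shelter/second 14 > Tutoring/second 9.
Shelter/first (21): +8 ; 11 left.
Tutoring first at 20: fill all 9 ; 2 left.
2 remain; put them into Library first at 17.
Total = 21×8 + 20×9 + 17×2 = 382.

382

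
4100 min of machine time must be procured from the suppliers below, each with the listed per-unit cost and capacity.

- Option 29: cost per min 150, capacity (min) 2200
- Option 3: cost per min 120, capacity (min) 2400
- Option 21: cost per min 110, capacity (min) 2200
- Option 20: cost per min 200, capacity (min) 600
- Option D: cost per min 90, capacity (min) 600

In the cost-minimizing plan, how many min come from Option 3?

Fill from the cheapest supplier first.
Option D at 90: take all 600 min ; 3500 still needed.
Option 21 (110): use full 2200 ; 1300 min to go.
Option 3 at 120: take 1300 of its 2400 ; requirement met.
Option 29, Option 20: unused.

1300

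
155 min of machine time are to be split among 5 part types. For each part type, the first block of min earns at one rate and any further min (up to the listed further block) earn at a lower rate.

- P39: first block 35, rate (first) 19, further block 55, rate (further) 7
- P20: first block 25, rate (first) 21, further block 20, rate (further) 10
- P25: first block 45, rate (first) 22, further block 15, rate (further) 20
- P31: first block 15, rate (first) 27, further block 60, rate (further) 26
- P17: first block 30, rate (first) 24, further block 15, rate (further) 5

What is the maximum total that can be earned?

3780

Treat each block as its own option and order by rate: P31/T1 27 > P31/T2 26 > P17/T1 24 > P25/T1 22 > P20/T1 21 > P25/T2 20 > P39/T1 19 > P20/T2 10 > P39/T2 7 > P17/T2 5.
Fill P31 T1 block (15 at 27) ; 140 left.
P31/T2 (26): +60 ; 80 left.
P17 T1 at 24: fill all 30 ; 50 left.
P25 T1 at 22: fill all 45 ; 5 left.
P20/T1: +5 of 25 at 21; pool empty.
Total = 27×15 + 26×60 + 24×30 + 22×45 + 21×5 = 3780.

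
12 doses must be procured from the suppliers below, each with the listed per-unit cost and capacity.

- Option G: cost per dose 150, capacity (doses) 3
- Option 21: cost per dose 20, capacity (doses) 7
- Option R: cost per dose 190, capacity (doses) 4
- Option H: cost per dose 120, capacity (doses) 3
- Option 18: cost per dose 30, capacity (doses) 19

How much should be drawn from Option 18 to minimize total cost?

5

Fill from the cheapest supplier first.
Take 7 from Option 21 at 20 — need 5 more.
Option 18 at 30: take 5 of its 19 — requirement met.
Option H, Option G, Option R: unused.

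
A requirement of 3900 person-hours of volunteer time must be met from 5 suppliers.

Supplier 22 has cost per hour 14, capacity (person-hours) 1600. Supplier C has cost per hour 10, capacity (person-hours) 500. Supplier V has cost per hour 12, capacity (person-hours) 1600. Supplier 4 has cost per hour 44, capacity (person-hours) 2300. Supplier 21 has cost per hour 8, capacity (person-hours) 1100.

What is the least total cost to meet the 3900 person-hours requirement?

42800

Fill from the cheapest supplier first.
Supplier 21 (8): use full 1100 → 2800 person-hours to go.
Take 500 from Supplier C at 10 → need 2300 more.
Take 1600 from Supplier V at 12 → need 700 more.
Take 700 from Supplier 22 at 14 to finish.
Supplier 4: unused.
Cost = 1100×8 + 500×10 + 1600×12 + 700×14 = 42800.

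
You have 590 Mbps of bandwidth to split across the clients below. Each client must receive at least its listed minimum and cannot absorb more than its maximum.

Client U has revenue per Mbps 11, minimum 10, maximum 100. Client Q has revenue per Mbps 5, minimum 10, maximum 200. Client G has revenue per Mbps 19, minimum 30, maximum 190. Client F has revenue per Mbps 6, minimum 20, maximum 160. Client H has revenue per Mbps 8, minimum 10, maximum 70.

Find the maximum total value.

6580

Meeting every minimum uses 10+10+30+20+10 = 80 Mbps, leaving 510.
Rank by revenue per Mbps: Client G 19 > Client U 11 > Client H 8 > Client F 6 > Client Q 5.
Client G takes 160 more to reach its cap of 190 — 350 left.
Client U: +90 to 100 (cap) — 260 left.
Client H: +60 to 70 (cap) — 200 left.
Client F takes 140 more to reach its cap of 160 — 60 left.
Client Q has room for 190 more but only 60 remain, so it gets 70.
Total = 11×100 + 5×70 + 19×190 + 6×160 + 8×70 = 6580.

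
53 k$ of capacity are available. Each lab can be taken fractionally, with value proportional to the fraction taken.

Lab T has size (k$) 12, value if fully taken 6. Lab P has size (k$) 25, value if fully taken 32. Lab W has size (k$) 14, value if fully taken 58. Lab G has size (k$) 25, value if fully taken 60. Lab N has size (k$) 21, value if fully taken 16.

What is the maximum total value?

135.92

Best value per unit of size first: Lab W 58/14≈4.14, Lab G 60/25≈2.4, Lab P 32/25≈1.28, Lab N 16/21≈0.762, Lab T 6/12≈0.5.
Take all of Lab W (14 k$, value 58) — 39 k$ left.
Take all of Lab G (25 k$, value 60) — 14 k$ left.
Only 14 k$ remain; take 14/25 of Lab P for value 32×14/25 = 17.92.
Total value = 135.92.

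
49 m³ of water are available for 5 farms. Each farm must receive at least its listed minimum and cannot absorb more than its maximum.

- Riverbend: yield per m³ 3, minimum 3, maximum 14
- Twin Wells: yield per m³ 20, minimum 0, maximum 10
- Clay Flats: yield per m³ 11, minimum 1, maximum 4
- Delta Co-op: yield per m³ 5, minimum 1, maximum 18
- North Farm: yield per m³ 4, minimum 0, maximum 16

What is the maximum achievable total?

399

Meeting every minimum uses 3+0+1+1+0 = 5 m³, leaving 44.
Rank by yield per m³: Twin Wells 20 > Clay Flats 11 > Delta Co-op 5 > North Farm 4 > Riverbend 3.
Give Twin Wells 10 more to hit its cap of 10 ; 34 left.
Clay Flats: +3 to 4 (cap) ; 31 left.
Delta Co-op takes 17 more to reach its cap of 18 ; 14 left.
Only 14 left; North Farm takes them to reach 14.
Total = 3×3 + 20×10 + 11×4 + 5×18 + 4×14 = 399.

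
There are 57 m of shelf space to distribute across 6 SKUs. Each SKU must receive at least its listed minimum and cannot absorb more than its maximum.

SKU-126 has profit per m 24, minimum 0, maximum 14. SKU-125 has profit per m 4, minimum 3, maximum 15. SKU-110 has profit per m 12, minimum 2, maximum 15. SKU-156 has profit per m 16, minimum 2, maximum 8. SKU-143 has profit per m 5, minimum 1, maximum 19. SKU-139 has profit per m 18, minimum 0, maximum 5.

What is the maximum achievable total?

806

Meeting every minimum uses 0+3+2+2+1+0 = 8 m, leaving 49.
Rank by profit per m: SKU-126 24 > SKU-139 18 > SKU-156 16 > SKU-110 12 > SKU-143 5 > SKU-125 4.
SKU-126 takes 14 more to reach its cap of 14 → 35 left.
SKU-139 takes 5 more to reach its cap of 5 → 30 left.
SKU-156 takes 6 more to reach its cap of 8 → 24 left.
Give SKU-110 13 more to hit its cap of 15 → 11 left.
SKU-143: +11 (room for 18) → 12. Pool exhausted.
Total = 24×14 + 4×3 + 12×15 + 16×8 + 5×12 + 18×5 = 806.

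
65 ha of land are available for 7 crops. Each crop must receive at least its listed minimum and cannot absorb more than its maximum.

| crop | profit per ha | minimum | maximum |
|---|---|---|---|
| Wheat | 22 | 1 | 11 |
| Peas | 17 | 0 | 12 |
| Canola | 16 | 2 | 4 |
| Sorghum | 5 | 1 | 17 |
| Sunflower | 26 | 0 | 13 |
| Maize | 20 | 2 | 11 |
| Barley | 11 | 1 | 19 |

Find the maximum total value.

1216

Meeting every minimum uses 1+0+2+1+0+2+1 = 7 ha, leaving 58.
Highest profit per ha first: Sunflower 26 > Wheat 22 > Maize 20 > Peas 17 > Canola 16 > Barley 11 > Sorghum 5.
Sunflower takes 13 more to reach its cap of 13 → 45 left.
Wheat takes 10 more to reach its cap of 11 → 35 left.
Maize takes 9 more to reach its cap of 11 → 26 left.
Peas: +12 to 12 (cap) → 14 left.
Canola: +2 to 4 (cap) → 12 left.
Barley: +12 (room for 18) → 13. Pool exhausted.
Total = 22×11 + 17×12 + 16×4 + 5×1 + 26×13 + 20×11 + 11×13 = 1216.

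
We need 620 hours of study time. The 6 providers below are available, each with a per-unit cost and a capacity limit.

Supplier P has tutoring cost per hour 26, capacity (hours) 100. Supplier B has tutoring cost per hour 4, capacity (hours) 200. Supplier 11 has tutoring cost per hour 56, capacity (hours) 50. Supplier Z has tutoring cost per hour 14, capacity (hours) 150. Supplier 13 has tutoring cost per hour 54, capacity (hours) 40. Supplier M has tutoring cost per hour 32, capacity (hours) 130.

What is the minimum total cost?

11820

Cheapest first:
Supplier B at 4: take all 200 hours → 420 still needed.
Supplier Z (14): use full 150 → 270 hours to go.
Take 100 from Supplier P at 26 → need 170 more.
Supplier M (32): use full 130 → 40 hours to go.
Supplier 13 (54): use full 40 → 0 hours to go.
Supplier 11: unused.
Cost = 200×4 + 150×14 + 100×26 + 130×32 + 40×54 = 11820.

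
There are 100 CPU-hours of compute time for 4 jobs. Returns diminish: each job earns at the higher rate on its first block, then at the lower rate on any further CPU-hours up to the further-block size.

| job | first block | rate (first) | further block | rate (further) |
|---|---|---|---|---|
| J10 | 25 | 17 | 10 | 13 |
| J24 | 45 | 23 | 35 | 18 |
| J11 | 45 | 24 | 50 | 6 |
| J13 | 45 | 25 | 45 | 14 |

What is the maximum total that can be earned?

Treat each block as its own option and order by rate: J13/tier1 25 > J11/tier1 24 > J24/tier1 23 > J24/tier2 18 > J10/tier1 17 > J13/tier2 14 > J10/tier2 13 > J11/tier2 6.
J13/tier1 (25): +45 — 55 left.
J11 tier1 at 24: fill all 45 — 10 left.
10 remain; put them into J24 tier1 at 23.
Total = 25×45 + 24×45 + 23×10 = 2435.

2435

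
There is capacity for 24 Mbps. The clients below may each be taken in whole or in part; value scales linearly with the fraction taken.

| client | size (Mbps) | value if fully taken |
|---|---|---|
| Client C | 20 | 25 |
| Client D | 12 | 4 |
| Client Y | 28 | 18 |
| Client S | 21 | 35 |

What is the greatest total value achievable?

38.75

Best value per unit of size first: Client S 35/21≈1.67, Client C 25/20≈1.25, Client Y 18/28≈0.643, Client D 4/12≈0.333.
Client S: take in full, 21 Mbps for value 35 ; 3 left.
Only 3 Mbps remain; take 3/20 of Client C for value 25×3/20 = 3.75.
Total value = 38.75.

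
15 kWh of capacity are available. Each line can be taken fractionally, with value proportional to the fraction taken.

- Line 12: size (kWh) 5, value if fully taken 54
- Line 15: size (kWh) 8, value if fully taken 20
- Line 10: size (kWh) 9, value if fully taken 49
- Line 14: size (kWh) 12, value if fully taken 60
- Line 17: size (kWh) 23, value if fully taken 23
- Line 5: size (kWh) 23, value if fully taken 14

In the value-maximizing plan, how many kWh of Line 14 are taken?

1

Best value per unit of size first: Line 12 54/5≈10.8, Line 10 49/9≈5.44, Line 14 60/12≈5, Line 15 20/8≈2.5, Line 17 23/23≈1, Line 5 14/23≈0.609.
Take all of Line 12 (5 kWh, value 54) ; 10 kWh left.
Take all of Line 10 (9 kWh, value 49) ; 1 kWh left.
Fill the last 1 kWh with part of Line 14: 1/12 of it earns 5.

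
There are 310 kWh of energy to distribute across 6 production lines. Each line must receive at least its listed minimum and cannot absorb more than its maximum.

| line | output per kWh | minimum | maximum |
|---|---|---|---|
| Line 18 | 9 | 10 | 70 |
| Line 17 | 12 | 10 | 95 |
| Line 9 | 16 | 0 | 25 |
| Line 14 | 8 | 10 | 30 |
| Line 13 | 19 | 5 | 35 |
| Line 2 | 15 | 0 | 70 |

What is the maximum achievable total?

4005

Meeting every minimum uses 10+10+0+10+5+0 = 35 kWh, leaving 275.
Order the production lines by output per kWh: Line 13 19 > Line 9 16 > Line 2 15 > Line 17 12 > Line 18 9 > Line 14 8.
Line 13 takes 30 more to reach its cap of 35 — 245 left.
Line 9: +25 to 25 (cap) — 220 left.
Give Line 2 70 more to hit its cap of 70 — 150 left.
Give Line 17 85 more to hit its cap of 95 — 65 left.
Give Line 18 60 more to hit its cap of 70 — 5 left.
Line 14: +5 (room for 20) → 15. Pool exhausted.
Total = 9×70 + 12×95 + 16×25 + 8×15 + 19×35 + 15×70 = 4005.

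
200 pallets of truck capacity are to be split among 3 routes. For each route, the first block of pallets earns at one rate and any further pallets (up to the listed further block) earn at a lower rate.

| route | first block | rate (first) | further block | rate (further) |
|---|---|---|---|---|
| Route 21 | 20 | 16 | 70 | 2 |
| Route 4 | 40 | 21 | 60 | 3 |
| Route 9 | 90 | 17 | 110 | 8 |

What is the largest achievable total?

Order all 6 blocks by rate: Route 4/first 21 > Route 9/first 17 > Route 21/first 16 > Route 9/second 8 > Route 4/second 3 > Route 21/second 2.
Route 4 first at 21: fill all 40 → 160 left.
Route 9 first at 17: fill all 90 → 70 left.
Fill Route 21 first block (20 at 16) → 50 left.
Route 9/second: +50 of 110 at 8; pool empty.
Total = 21×40 + 17×90 + 16×20 + 8×50 = 3090.

3090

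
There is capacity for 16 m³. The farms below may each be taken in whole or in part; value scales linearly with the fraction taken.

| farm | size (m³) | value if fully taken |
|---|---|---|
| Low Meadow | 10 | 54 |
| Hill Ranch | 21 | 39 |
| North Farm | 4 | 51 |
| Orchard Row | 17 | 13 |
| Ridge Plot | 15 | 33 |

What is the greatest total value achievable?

109.4

Rank by value-to-size ratio: North Farm 51/4≈12.8, Low Meadow 54/10≈5.4, Ridge Plot 33/15≈2.2, Hill Ranch 39/21≈1.86, Orchard Row 13/17≈0.765.
All 4 m³ of North Farm fit (value 51) — 12 remain.
Take all of Low Meadow (10 m³, value 54) — 2 m³ left.
Fill the last 2 m³ with part of Ridge Plot: 2/15 of it earns 4.4.
Total value = 109.4.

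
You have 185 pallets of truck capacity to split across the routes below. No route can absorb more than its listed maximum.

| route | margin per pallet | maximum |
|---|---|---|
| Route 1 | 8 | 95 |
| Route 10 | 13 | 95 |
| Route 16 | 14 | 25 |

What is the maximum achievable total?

2105

Rank by margin per pallet: Route 16 14 > Route 10 13 > Route 1 8.
Give Route 16 25 to hit its cap of 25 → 160 left.
Give Route 10 95 to hit its cap of 95 → 65 left.
Route 1 has room for 95 but only 65 remain, so it gets 65.
Total = 8×65 + 13×95 + 14×25 = 2105.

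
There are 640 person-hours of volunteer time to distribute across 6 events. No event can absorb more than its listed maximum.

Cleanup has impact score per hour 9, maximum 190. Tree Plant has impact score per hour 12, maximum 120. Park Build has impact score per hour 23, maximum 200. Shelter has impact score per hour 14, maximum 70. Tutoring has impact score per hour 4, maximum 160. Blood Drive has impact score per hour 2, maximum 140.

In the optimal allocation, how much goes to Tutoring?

60

Order the events by impact score per hour: Park Build 23 > Shelter 14 > Tree Plant 12 > Cleanup 9 > Tutoring 4 > Blood Drive 2.
Park Build takes 200 to reach its cap of 200 ; 440 left.
Shelter takes 70 to reach its cap of 70 ; 370 left.
Tree Plant takes 120 to reach its cap of 120 ; 250 left.
Give Cleanup 190 to hit its cap of 190 ; 60 left.
Only 60 left; Tutoring takes them to reach 60.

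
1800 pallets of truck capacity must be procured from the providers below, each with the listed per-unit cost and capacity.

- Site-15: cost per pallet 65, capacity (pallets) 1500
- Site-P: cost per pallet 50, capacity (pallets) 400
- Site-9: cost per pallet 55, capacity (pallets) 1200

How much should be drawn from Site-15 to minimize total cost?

Cheapest first:
Site-P at 50: take all 400 pallets → 1400 still needed.
Site-9 at 55: take all 1200 pallets → 200 still needed.
Site-15 at 65: take 200 of its 1500 → requirement met.

200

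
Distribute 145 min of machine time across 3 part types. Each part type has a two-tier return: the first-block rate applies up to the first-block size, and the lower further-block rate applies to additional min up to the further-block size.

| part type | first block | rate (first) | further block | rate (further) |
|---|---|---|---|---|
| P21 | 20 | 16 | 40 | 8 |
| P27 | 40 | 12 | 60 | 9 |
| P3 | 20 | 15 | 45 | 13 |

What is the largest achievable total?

1865

Order all 6 blocks by rate: P21/first 16 > P3/first 15 > P3/second 13 > P27/first 12 > P27/second 9 > P21/second 8.
P21/first (16): +20 → 125 left.
P3 first at 15: fill all 20 → 105 left.
Fill P3 second block (45 at 13) → 60 left.
P27 first at 12: fill all 40 → 20 left.
20 remain; put them into P27 second at 9.
Total = 16×20 + 15×20 + 13×45 + 12×40 + 9×20 = 1865.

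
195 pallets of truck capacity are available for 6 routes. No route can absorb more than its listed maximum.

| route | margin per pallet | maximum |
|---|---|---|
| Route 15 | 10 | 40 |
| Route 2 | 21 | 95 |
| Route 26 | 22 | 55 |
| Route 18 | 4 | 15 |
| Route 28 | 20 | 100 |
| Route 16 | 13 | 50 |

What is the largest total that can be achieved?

Highest margin per pallet first: Route 26 22 > Route 2 21 > Route 28 20 > Route 16 13 > Route 15 10 > Route 18 4.
Route 26 takes 55 to reach its cap of 55 — 140 left.
Route 2: +95 to 95 (cap) — 45 left.
Only 45 left; Route 28 takes them to reach 45.
Total = 21×95 + 22×55 + 20×45 = 4105.

4105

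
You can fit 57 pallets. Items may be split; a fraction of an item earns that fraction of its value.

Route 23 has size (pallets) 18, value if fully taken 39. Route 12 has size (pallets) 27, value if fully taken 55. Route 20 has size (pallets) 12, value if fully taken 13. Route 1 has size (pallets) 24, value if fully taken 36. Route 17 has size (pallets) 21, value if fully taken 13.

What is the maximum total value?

Rank by value-to-size ratio: Route 23 39/18≈2.17, Route 12 55/27≈2.04, Route 1 36/24≈1.5, Route 20 13/12≈1.08, Route 17 13/21≈0.619.
All 18 pallets of Route 23 fit (value 39) → 39 remain.
Route 12: take in full, 27 pallets for value 55 → 12 left.
Only 12 pallets remain; take 12/24 of Route 1 for value 36×12/24 = 18.
Total value = 112.

112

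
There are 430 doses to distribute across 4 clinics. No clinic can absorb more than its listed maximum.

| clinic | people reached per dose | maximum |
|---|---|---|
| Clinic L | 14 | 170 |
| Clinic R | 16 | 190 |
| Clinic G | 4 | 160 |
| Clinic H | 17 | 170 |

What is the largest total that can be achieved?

6910

Order the clinics by people reached per dose: Clinic H 17 > Clinic R 16 > Clinic L 14 > Clinic G 4.
Give Clinic H 170 to hit its cap of 170 → 260 left.
Clinic R takes 190 to reach its cap of 190 → 70 left.
Clinic L: +70 (room for 170) → 70. Pool exhausted.
Total = 14×70 + 16×190 + 17×170 = 6910.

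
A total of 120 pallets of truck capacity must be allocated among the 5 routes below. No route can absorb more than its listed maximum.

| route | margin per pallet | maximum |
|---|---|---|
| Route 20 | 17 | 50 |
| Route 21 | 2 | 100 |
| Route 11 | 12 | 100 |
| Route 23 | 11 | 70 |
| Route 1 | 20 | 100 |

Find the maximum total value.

Highest margin per pallet first: Route 1 20 > Route 20 17 > Route 11 12 > Route 23 11 > Route 21 2.
Route 1: +100 to 100 (cap) — 20 left.
Route 20 has room for 50 but only 20 remain, so it gets 20.
Total = 17×20 + 20×100 = 2340.

2340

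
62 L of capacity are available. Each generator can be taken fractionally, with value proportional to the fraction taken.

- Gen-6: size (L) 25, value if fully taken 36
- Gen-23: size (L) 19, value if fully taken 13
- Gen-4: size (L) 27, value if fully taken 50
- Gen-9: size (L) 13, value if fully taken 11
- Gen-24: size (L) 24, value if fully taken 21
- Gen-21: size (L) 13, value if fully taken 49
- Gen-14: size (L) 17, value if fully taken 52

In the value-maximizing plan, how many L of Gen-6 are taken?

Best value per unit of size first: Gen-21 49/13≈3.77, Gen-14 52/17≈3.06, Gen-4 50/27≈1.85, Gen-6 36/25≈1.44, Gen-24 21/24≈0.875, Gen-9 11/13≈0.846, Gen-23 13/19≈0.684.
All 13 L of Gen-21 fit (value 49) → 49 remain.
Gen-14: take in full, 17 L for value 52 → 32 left.
Gen-4: take in full, 27 L for value 50 → 5 left.
5 L left: a 5/25 share of Gen-6 gives 36×5/25 = 7.2.

5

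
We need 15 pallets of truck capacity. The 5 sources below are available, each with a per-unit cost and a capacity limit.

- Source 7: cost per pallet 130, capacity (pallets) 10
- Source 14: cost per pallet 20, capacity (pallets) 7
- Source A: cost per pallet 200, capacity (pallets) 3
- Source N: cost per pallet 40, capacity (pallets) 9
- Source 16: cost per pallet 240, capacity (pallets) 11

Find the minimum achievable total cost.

Use sources in increasing cost order.
Source 14 at 20: take all 7 pallets — 8 still needed.
Source N at 40: take 8 of its 9 — requirement met.
Source 7, Source A, Source 16: unused.
Cost = 7×20 + 8×40 = 460.

460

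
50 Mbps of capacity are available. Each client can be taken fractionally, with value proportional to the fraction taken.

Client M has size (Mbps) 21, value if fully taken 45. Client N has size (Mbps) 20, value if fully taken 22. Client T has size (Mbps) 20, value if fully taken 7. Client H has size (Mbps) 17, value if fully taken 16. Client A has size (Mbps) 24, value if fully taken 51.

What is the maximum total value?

101.5

Rank by value-to-size ratio: Client M 45/21≈2.14, Client A 51/24≈2.12, Client N 22/20≈1.1, Client H 16/17≈0.941, Client T 7/20≈0.35.
Client M: take in full, 21 Mbps for value 45 ; 29 left.
All 24 Mbps of Client A fit (value 51) ; 5 remain.
Only 5 Mbps remain; take 5/20 of Client N for value 22×5/20 = 5.5.
Total value = 101.5.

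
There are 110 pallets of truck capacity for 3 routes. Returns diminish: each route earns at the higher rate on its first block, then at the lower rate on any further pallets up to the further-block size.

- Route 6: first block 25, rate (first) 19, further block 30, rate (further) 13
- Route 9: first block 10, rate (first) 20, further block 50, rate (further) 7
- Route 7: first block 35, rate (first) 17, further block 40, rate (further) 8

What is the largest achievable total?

1740

Treat each block as its own option and order by rate: Route 9/tier1 20 > Route 6/tier1 19 > Route 7/tier1 17 > Route 6/tier2 13 > Route 7/tier2 8 > Route 9/tier2 7.
Route 9/tier1 (20): +10 — 100 left.
Fill Route 6 tier1 block (25 at 19) — 75 left.
Fill Route 7 tier1 block (35 at 17) — 40 left.
Route 6/tier2 (13): +30 — 10 left.
Route 7/tier2: +10 of 40 at 8; pool empty.
Total = 20×10 + 19×25 + 17×35 + 13×30 + 8×10 = 1740.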